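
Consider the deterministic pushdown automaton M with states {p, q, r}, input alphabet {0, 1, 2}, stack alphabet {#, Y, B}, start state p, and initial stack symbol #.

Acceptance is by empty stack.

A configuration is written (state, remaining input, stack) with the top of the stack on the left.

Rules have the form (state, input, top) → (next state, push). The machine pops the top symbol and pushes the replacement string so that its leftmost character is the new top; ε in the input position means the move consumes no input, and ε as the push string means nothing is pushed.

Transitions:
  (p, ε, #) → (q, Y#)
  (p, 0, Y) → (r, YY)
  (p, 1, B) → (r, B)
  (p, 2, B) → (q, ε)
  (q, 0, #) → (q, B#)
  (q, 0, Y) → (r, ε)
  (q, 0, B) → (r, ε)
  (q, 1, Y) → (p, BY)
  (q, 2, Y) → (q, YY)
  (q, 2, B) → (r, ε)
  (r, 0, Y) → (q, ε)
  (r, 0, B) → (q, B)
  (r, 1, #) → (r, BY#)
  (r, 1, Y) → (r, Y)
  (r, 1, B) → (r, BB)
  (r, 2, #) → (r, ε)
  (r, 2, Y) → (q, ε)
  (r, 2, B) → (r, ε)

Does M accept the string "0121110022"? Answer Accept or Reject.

Accept

(p, 0121110022, #) ⊢ (q, 0121110022, Y#) ⊢ (r, 121110022, #) ⊢ (r, 21110022, BY#) ⊢ (r, 1110022, Y#) ⊢ (r, 110022, Y#) ⊢ (r, 10022, Y#) ⊢ (r, 0022, Y#) ⊢ (q, 022, #) ⊢ (q, 22, B#) ⊢ (r, 2, #) ⊢ (r, ε, ε)
All input consumed and the stack is empty.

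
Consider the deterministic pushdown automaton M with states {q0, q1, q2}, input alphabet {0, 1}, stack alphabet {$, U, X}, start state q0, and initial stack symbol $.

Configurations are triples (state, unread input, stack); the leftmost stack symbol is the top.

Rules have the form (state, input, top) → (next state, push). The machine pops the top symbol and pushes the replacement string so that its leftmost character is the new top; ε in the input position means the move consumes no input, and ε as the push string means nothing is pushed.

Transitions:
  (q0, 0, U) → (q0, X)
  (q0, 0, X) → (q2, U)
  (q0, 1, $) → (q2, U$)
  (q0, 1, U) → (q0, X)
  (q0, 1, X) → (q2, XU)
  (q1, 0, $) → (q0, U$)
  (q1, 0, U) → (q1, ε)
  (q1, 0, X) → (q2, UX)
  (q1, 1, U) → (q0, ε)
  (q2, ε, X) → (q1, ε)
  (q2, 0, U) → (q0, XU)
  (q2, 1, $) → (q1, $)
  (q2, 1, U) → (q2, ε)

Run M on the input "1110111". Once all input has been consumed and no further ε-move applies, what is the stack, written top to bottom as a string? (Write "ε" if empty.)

(q0, 1110111, $)
  read 1, top $: go to q2, push U$ → (q2, 110111, U$)
  read 1, top U: go to q2, push ε → (q2, 10111, $)
  read 1, top $: go to q1, push $ → (q1, 0111, $)
  read 0, top $: go to q0, push U$ → (q0, 111, U$)
  read 1, top U: go to q0, push X → (q0, 11, X$)
  read 1, top X: go to q2, push XU → (q2, 1, XU$)
  ε-move, top X: go to q1, push ε → (q1, 1, U$)
  read 1, top U: go to q0, push ε → (q0, ε, $)
All input consumed in state q0 with stack $.

$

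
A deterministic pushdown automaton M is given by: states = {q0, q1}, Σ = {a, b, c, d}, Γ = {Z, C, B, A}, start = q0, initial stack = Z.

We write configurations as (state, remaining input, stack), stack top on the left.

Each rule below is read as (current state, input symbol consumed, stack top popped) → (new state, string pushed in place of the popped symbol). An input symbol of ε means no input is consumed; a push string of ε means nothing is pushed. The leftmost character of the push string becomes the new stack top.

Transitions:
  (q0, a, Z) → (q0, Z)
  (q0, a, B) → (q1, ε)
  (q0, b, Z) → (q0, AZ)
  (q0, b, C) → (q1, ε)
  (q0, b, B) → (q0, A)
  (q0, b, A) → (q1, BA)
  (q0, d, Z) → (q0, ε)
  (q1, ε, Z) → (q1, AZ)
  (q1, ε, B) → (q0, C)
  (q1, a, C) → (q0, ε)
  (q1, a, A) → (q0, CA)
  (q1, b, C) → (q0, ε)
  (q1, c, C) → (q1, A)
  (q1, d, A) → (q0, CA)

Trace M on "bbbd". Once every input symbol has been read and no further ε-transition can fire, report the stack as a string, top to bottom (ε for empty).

CAZ

(q0, bbbd, Z)
  read b, top Z: go to q0, push AZ → (q0, bbd, AZ)
  read b, top A: go to q1, push BA → (q1, bd, BAZ)
  ε-move, top B: go to q0, push C → (q0, bd, CAZ)
  read b, top C: go to q1, push ε → (q1, d, AZ)
  read d, top A: go to q0, push CA → (q0, ε, CAZ)
All input consumed in state q0 with stack CAZ.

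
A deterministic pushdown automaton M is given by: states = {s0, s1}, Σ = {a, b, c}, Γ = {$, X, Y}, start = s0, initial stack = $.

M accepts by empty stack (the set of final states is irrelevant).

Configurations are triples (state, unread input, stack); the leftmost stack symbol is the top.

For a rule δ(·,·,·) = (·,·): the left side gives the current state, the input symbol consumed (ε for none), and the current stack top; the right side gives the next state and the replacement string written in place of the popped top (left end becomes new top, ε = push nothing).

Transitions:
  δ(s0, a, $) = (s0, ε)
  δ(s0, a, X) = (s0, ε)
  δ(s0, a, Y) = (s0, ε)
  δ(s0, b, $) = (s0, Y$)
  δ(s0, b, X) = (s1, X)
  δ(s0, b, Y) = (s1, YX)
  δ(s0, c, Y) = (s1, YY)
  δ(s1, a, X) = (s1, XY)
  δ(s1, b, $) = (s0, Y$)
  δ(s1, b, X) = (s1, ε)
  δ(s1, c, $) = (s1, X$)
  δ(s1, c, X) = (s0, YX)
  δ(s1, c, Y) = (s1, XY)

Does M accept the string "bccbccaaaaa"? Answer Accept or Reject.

(s0, bccbccaaaaa, $) ⊢ (s0, ccbccaaaaa, Y$) ⊢ (s1, cbccaaaaa, YY$) ⊢ (s1, bccaaaaa, XYY$) ⊢ (s1, ccaaaaa, YY$) ⊢ (s1, caaaaa, XYY$) ⊢ (s0, aaaaa, YXYY$) ⊢ (s0, aaaa, XYY$) ⊢ (s0, aaa, YY$) ⊢ (s0, aa, Y$) ⊢ (s0, a, $) ⊢ (s0, ε, ε)
All input consumed and the stack is empty.

Accept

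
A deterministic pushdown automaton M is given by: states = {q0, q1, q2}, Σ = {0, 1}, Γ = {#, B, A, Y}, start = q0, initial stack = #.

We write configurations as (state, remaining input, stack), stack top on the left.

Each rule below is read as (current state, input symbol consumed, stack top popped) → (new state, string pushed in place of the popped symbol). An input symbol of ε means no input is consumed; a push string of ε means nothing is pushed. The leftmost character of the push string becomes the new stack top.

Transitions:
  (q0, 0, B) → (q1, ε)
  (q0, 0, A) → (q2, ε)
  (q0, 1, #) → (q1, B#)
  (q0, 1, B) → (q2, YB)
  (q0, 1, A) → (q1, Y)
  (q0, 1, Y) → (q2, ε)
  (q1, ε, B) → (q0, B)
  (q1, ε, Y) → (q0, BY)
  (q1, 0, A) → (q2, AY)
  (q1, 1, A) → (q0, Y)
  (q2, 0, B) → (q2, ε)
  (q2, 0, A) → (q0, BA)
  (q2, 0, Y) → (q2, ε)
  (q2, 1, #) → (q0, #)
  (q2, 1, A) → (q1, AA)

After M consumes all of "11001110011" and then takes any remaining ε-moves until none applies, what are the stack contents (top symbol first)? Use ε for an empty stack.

B#

(q0, 11001110011, #) ⊢ (q1, 1001110011, B#) ⊢ (q0, 1001110011, B#) ⊢ (q2, 001110011, YB#) ⊢ (q2, 01110011, B#) ⊢ (q2, 1110011, #) ⊢ (q0, 110011, #) ⊢ (q1, 10011, B#) ⊢ (q0, 10011, B#) ⊢ (q2, 0011, YB#) ⊢ (q2, 011, B#) ⊢ (q2, 11, #) ⊢ (q0, 1, #) ⊢ (q1, ε, B#) ⊢ (q0, ε, B#)
All input consumed in state q0 with stack B#.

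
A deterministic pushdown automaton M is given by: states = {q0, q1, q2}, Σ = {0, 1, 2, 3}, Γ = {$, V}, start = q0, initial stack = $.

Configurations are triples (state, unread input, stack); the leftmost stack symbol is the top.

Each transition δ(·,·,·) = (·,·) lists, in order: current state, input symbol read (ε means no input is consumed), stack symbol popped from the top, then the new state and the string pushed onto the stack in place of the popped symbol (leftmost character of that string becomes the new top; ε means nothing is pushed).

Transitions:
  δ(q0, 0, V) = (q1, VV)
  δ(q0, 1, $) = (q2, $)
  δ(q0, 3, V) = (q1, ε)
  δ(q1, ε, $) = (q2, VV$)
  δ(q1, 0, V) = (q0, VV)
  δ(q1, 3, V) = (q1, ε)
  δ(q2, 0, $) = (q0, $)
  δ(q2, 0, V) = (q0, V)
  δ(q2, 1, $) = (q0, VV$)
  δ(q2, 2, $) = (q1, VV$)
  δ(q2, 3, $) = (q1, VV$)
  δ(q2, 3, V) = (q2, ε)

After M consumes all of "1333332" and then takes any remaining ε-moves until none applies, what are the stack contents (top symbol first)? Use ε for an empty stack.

VV$

(q0, 1333332, $) ⊢ (q2, 333332, $) ⊢ (q1, 33332, VV$) ⊢ (q1, 3332, V$) ⊢ (q1, 332, $) ⊢ (q2, 332, VV$) ⊢ (q2, 32, V$) ⊢ (q2, 2, $) ⊢ (q1, ε, VV$)
All input consumed in state q1 with stack VV$.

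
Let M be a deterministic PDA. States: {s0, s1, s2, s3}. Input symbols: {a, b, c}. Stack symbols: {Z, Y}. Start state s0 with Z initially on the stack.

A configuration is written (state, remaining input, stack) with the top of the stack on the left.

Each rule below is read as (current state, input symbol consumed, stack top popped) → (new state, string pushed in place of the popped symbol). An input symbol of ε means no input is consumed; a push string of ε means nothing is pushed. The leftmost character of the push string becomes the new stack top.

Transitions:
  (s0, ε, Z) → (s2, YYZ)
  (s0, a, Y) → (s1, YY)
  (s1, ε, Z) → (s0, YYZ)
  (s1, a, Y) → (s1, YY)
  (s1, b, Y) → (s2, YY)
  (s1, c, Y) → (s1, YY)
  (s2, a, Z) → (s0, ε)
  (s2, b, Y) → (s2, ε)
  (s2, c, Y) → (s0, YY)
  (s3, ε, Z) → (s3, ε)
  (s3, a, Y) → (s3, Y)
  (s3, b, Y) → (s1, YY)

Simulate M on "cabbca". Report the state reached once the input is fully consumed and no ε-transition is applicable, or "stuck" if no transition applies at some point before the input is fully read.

s1

(s0, cabbca, Z)
  ε-move, top Z: go to s2, push YYZ → (s2, cabbca, YYZ)
  read c, top Y: go to s0, push YY → (s0, abbca, YYYZ)
  read a, top Y: go to s1, push YY → (s1, bbca, YYYYZ)
  read b, top Y: go to s2, push YY → (s2, bca, YYYYYZ)
  read b, top Y: go to s2, push ε → (s2, ca, YYYYZ)
  read c, top Y: go to s0, push YY → (s0, a, YYYYYZ)
  read a, top Y: go to s1, push YY → (s1, ε, YYYYYYZ)
All input consumed; M is in state s1.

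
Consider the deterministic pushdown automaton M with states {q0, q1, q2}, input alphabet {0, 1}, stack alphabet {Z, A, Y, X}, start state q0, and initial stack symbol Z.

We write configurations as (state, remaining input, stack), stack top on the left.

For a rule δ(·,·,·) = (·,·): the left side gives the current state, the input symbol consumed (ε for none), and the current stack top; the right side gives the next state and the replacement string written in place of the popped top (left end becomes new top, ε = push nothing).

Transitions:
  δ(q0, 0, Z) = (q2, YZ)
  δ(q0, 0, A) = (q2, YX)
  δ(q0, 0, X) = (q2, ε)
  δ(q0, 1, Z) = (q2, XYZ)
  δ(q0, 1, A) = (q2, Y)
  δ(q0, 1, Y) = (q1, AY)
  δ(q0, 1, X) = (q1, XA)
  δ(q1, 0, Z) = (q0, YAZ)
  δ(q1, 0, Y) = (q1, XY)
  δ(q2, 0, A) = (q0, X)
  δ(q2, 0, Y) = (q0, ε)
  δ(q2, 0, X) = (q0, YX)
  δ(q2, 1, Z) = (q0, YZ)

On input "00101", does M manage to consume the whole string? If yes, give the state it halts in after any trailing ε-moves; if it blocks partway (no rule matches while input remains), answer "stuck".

q1

(q0, 00101, Z)
  read 0, top Z: go to q2, push YZ → (q2, 0101, YZ)
  read 0, top Y: go to q0, push ε → (q0, 101, Z)
  read 1, top Z: go to q2, push XYZ → (q2, 01, XYZ)
  read 0, top X: go to q0, push YX → (q0, 1, YXYZ)
  read 1, top Y: go to q1, push AY → (q1, ε, AYXYZ)
All input consumed; M is in state q1.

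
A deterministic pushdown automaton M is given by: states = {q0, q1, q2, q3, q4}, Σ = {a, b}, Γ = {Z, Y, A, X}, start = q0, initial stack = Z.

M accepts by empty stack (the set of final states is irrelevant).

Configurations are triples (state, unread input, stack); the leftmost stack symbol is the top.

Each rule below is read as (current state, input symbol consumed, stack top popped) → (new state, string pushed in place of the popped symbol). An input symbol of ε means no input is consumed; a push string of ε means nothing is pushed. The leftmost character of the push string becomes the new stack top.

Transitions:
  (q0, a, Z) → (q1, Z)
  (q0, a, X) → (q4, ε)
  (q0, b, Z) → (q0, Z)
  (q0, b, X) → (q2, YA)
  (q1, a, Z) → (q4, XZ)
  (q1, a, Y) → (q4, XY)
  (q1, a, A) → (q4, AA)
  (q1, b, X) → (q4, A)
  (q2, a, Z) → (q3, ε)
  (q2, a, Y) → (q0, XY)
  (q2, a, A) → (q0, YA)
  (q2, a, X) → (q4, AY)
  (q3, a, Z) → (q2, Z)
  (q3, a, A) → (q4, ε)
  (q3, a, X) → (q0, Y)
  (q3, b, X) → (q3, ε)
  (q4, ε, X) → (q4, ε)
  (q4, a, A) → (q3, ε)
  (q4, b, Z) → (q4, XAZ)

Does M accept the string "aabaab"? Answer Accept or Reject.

(q0, aabaab, Z)
  read a, top Z: go to q1, push Z → (q1, abaab, Z)
  read a, top Z: go to q4, push XZ → (q4, baab, XZ)
  ε-move, top X: go to q4, push ε → (q4, baab, Z)
  read b, top Z: go to q4, push XAZ → (q4, aab, XAZ)
  ε-move, top X: go to q4, push ε → (q4, aab, AZ)
  read a, top A: go to q3, push ε → (q3, ab, Z)
  read a, top Z: go to q2, push Z → (q2, b, Z)
No transition applies at (q2, b, Z); input not fully consumed.

Reject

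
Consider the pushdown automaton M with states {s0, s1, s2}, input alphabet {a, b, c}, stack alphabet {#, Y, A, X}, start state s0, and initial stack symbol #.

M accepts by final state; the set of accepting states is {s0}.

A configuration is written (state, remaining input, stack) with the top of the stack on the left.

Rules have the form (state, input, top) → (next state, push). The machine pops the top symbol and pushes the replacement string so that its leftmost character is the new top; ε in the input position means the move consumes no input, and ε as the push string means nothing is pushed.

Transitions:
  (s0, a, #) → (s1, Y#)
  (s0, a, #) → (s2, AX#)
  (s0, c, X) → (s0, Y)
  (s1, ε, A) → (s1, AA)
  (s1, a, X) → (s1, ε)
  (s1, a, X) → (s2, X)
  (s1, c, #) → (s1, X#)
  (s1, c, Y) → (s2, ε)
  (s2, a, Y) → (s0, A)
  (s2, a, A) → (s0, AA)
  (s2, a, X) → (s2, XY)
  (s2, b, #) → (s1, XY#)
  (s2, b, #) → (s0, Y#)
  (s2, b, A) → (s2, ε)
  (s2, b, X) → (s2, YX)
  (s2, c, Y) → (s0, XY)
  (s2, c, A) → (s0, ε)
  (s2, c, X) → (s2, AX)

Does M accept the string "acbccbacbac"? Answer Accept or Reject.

No computation consumes all input and reaches a final state.

Reject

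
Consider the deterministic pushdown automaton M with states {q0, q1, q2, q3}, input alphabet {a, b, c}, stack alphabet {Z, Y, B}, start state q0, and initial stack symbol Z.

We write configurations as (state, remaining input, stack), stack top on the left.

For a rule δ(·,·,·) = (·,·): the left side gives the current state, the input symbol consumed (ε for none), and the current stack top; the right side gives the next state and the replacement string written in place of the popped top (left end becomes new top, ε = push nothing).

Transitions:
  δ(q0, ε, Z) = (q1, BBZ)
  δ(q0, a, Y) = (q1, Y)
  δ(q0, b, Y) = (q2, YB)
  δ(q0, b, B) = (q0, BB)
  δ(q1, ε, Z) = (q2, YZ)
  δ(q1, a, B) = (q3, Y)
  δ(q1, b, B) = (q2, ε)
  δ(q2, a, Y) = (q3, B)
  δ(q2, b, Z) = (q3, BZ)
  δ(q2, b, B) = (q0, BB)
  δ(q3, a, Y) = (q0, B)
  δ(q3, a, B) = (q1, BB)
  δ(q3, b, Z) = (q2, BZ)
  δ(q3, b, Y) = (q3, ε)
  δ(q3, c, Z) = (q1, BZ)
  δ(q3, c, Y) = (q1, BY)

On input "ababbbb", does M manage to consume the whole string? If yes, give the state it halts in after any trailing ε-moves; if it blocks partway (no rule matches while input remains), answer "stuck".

(q0, ababbbb, Z)
  ε-move, top Z: go to q1, push BBZ → (q1, ababbbb, BBZ)
  read a, top B: go to q3, push Y → (q3, babbbb, YBZ)
  read b, top Y: go to q3, push ε → (q3, abbbb, BZ)
  read a, top B: go to q1, push BB → (q1, bbbb, BBZ)
  read b, top B: go to q2, push ε → (q2, bbb, BZ)
  read b, top B: go to q0, push BB → (q0, bb, BBZ)
  read b, top B: go to q0, push BB → (q0, b, BBBZ)
  read b, top B: go to q0, push BB → (q0, ε, BBBBZ)
All input consumed; M is in state q0.

q0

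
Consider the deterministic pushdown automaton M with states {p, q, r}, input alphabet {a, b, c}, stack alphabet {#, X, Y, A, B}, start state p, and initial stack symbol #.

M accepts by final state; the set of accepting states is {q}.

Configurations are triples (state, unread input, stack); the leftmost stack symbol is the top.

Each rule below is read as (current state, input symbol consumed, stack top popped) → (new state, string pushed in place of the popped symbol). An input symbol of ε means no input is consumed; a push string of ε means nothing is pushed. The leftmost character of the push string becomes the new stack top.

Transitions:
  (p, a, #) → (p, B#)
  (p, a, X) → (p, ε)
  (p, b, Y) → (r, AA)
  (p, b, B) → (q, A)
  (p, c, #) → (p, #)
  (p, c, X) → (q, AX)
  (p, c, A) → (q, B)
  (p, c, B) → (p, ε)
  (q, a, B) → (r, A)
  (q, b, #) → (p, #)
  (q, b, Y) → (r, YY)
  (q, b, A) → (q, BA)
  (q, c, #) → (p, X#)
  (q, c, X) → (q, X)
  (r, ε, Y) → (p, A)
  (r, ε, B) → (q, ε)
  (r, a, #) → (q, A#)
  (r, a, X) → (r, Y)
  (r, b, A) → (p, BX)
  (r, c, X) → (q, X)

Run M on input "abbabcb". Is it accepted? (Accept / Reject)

Reject

(p, abbabcb, #) ⊢ (p, bbabcb, B#) ⊢ (q, babcb, A#) ⊢ (q, abcb, BA#) ⊢ (r, bcb, AA#) ⊢ (p, cb, BXA#) ⊢ (p, b, XA#)
No transition applies at (p, b, XA#); input not fully consumed.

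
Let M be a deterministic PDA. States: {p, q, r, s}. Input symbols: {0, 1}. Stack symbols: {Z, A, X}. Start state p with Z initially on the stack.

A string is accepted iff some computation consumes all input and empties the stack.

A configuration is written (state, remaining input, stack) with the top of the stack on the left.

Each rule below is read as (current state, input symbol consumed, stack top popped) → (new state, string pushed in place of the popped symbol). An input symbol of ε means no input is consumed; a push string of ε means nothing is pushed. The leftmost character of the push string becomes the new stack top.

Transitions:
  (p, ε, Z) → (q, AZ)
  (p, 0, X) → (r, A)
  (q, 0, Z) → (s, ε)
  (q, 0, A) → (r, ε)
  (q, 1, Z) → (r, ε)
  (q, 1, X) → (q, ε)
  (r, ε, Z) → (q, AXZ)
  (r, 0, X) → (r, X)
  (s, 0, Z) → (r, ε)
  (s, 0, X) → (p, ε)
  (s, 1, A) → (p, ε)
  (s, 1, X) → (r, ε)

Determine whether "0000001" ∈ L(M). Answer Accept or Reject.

Reject

(p, 0000001, Z)
  ε-move, top Z: go to q, push AZ → (q, 0000001, AZ)
  read 0, top A: go to r, push ε → (r, 000001, Z)
  ε-move, top Z: go to q, push AXZ → (q, 000001, AXZ)
  read 0, top A: go to r, push ε → (r, 00001, XZ)
  read 0, top X: go to r, push X → (r, 0001, XZ)
  read 0, top X: go to r, push X → (r, 001, XZ)
  read 0, top X: go to r, push X → (r, 01, XZ)
  read 0, top X: go to r, push X → (r, 1, XZ)
No transition applies at (r, 1, XZ); input not fully consumed.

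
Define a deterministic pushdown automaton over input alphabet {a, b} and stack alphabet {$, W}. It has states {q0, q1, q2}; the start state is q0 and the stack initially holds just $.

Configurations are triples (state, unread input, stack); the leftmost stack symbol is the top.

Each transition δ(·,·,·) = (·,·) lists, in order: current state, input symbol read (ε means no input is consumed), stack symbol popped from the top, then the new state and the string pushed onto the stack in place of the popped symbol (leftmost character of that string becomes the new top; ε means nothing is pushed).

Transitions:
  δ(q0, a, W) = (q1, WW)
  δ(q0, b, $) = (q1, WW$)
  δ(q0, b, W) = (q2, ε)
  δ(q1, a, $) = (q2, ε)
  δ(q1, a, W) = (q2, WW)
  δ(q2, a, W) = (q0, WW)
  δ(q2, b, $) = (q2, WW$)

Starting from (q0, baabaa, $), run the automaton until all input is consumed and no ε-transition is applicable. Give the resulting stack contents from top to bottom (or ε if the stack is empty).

(q0, baabaa, $) ⊢ (q1, aabaa, WW$) ⊢ (q2, abaa, WWW$) ⊢ (q0, baa, WWWW$) ⊢ (q2, aa, WWW$) ⊢ (q0, a, WWWW$) ⊢ (q1, ε, WWWWW$)
All input consumed in state q1 with stack WWWWW$.

WWWWW$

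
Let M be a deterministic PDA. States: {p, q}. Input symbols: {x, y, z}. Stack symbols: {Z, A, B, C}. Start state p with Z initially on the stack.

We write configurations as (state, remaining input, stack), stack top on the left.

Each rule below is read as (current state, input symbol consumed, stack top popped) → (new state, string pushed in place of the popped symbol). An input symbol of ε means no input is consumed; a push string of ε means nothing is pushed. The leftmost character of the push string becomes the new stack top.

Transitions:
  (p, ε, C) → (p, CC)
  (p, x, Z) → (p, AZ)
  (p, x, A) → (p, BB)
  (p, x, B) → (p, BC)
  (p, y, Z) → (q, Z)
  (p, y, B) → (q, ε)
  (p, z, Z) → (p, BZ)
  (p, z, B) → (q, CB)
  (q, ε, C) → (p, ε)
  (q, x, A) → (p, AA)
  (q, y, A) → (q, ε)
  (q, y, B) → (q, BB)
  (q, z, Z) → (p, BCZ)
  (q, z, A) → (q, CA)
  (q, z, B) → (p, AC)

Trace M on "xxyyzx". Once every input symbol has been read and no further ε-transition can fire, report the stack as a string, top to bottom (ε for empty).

BBCBZ

(p, xxyyzx, Z) ⊢ (p, xyyzx, AZ) ⊢ (p, yyzx, BBZ) ⊢ (q, yzx, BZ) ⊢ (q, zx, BBZ) ⊢ (p, x, ACBZ) ⊢ (p, ε, BBCBZ)
All input consumed in state p with stack BBCBZ.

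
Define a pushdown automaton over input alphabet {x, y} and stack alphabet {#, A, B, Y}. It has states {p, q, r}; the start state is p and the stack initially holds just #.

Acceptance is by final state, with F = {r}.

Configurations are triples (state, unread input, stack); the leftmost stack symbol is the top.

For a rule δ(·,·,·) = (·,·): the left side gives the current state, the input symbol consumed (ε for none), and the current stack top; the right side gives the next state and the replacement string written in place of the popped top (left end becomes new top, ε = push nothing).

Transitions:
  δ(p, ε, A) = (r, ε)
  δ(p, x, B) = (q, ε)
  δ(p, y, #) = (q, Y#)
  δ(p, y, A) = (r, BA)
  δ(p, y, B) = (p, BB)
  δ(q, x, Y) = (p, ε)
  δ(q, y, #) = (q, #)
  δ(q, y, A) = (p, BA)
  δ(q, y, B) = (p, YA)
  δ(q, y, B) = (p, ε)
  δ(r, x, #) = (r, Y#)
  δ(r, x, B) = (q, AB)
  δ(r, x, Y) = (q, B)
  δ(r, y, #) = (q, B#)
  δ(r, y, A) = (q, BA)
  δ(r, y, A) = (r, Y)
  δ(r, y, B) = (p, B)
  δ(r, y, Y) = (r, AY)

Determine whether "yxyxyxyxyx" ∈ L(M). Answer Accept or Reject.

No computation consumes all input and reaches a final state.

Reject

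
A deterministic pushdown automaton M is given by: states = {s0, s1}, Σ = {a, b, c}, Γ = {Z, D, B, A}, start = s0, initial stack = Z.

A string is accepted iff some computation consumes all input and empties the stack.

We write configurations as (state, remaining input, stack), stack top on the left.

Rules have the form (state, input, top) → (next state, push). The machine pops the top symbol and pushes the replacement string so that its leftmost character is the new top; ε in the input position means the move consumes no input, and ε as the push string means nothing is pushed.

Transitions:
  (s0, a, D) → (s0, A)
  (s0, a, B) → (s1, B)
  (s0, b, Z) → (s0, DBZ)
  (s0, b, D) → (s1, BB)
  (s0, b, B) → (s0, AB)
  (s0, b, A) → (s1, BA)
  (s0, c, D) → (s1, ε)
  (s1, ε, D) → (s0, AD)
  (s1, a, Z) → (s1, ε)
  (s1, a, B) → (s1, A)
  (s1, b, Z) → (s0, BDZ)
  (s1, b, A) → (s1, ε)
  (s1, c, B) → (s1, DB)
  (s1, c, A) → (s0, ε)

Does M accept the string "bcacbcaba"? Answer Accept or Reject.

Accept

(s0, bcacbcaba, Z)
  read b, top Z: go to s0, push DBZ → (s0, cacbcaba, DBZ)
  read c, top D: go to s1, push ε → (s1, acbcaba, BZ)
  read a, top B: go to s1, push A → (s1, cbcaba, AZ)
  read c, top A: go to s0, push ε → (s0, bcaba, Z)
  read b, top Z: go to s0, push DBZ → (s0, caba, DBZ)
  read c, top D: go to s1, push ε → (s1, aba, BZ)
  read a, top B: go to s1, push A → (s1, ba, AZ)
  read b, top A: go to s1, push ε → (s1, a, Z)
  read a, top Z: go to s1, push ε → (s1, ε, ε)
All input consumed and the stack is empty.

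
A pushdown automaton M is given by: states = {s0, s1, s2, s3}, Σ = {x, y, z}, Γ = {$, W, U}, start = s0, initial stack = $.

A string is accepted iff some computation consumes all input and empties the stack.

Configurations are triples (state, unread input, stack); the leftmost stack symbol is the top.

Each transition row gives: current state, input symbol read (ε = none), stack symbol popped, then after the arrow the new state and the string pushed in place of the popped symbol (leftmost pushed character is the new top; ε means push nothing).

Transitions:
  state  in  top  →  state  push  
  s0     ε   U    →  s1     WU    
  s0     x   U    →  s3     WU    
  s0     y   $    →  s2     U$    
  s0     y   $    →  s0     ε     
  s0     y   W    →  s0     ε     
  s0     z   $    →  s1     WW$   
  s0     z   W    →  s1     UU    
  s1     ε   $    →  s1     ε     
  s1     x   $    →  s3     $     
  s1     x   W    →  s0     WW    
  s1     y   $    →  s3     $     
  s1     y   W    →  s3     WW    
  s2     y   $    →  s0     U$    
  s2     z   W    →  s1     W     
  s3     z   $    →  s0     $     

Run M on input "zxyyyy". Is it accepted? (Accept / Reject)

Accept

One accepting computation: (s0, zxyyyy, $) ⊢ (s1, xyyyy, WW$) ⊢ (s0, yyyy, WWW$) ⊢ (s0, yyy, WW$) ⊢ (s0, yy, W$) ⊢ (s0, y, $) ⊢ (s0, ε, ε)
All input consumed and the stack is empty.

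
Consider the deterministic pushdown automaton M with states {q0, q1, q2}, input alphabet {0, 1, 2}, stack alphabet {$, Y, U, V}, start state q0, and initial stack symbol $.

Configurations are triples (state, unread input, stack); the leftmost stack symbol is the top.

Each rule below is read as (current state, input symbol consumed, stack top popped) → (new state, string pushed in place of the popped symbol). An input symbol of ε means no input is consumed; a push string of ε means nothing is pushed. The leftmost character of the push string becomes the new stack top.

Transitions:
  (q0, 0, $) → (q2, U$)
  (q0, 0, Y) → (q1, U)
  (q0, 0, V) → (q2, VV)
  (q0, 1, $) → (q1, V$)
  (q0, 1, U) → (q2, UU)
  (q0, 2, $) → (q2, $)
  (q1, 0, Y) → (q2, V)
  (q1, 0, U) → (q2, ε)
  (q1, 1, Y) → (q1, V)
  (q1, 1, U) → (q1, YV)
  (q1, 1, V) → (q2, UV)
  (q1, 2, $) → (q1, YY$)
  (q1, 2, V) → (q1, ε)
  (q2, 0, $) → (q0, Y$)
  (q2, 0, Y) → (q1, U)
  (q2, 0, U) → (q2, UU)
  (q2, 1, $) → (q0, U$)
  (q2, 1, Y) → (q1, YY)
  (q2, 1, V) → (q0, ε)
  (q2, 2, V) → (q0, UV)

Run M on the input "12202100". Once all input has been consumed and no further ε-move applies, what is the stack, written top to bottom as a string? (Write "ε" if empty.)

UUUUVY$

(q0, 12202100, $) ⊢ (q1, 2202100, V$) ⊢ (q1, 202100, $) ⊢ (q1, 02100, YY$) ⊢ (q2, 2100, VY$) ⊢ (q0, 100, UVY$) ⊢ (q2, 00, UUVY$) ⊢ (q2, 0, UUUVY$) ⊢ (q2, ε, UUUUVY$)
All input consumed in state q2 with stack UUUUVY$.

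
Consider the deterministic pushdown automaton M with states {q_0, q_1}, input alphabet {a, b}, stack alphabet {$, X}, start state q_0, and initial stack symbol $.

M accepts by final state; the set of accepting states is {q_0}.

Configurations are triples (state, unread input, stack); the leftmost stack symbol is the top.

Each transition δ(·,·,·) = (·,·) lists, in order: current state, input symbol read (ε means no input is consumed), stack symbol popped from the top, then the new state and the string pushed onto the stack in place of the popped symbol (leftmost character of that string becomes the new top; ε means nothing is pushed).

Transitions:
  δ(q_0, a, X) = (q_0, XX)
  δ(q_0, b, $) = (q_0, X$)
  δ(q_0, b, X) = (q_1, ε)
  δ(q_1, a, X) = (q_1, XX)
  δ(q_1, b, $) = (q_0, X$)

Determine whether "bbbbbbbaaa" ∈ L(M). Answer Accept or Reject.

Accept

(q_0, bbbbbbbaaa, $)
  read b, top $: go to q_0, push X$ → (q_0, bbbbbbaaa, X$)
  read b, top X: go to q_1, push ε → (q_1, bbbbbaaa, $)
  read b, top $: go to q_0, push X$ → (q_0, bbbbaaa, X$)
  read b, top X: go to q_1, push ε → (q_1, bbbaaa, $)
  read b, top $: go to q_0, push X$ → (q_0, bbaaa, X$)
  read b, top X: go to q_1, push ε → (q_1, baaa, $)
  read b, top $: go to q_0, push X$ → (q_0, aaa, X$)
  read a, top X: go to q_0, push XX → (q_0, aa, XX$)
  read a, top X: go to q_0, push XX → (q_0, a, XXX$)
  read a, top X: go to q_0, push XX → (q_0, ε, XXXX$)
All input consumed; state q_0 ∈ F.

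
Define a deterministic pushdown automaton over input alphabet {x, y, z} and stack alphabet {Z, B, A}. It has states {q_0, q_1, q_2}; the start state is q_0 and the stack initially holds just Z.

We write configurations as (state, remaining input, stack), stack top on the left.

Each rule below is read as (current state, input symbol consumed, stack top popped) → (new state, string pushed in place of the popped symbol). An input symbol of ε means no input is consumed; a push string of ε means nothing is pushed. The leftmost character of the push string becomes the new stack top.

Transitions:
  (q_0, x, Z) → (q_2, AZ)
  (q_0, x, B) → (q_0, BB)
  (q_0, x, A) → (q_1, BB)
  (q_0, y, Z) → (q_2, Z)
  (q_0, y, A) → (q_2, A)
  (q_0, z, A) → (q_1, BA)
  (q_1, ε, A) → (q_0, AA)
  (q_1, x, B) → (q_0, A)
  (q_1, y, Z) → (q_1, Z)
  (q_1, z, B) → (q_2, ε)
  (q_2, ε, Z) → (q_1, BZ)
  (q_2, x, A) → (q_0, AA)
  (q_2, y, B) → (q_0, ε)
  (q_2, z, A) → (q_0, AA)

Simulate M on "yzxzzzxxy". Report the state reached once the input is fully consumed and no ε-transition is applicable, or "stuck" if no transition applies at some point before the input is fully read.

q_2

(q_0, yzxzzzxxy, Z)
  read y, top Z: go to q_2, push Z → (q_2, zxzzzxxy, Z)
  ε-move, top Z: go to q_1, push BZ → (q_1, zxzzzxxy, BZ)
  read z, top B: go to q_2, push ε → (q_2, xzzzxxy, Z)
  ε-move, top Z: go to q_1, push BZ → (q_1, xzzzxxy, BZ)
  read x, top B: go to q_0, push A → (q_0, zzzxxy, AZ)
  read z, top A: go to q_1, push BA → (q_1, zzxxy, BAZ)
  read z, top B: go to q_2, push ε → (q_2, zxxy, AZ)
  read z, top A: go to q_0, push AA → (q_0, xxy, AAZ)
  read x, top A: go to q_1, push BB → (q_1, xy, BBAZ)
  read x, top B: go to q_0, push A → (q_0, y, ABAZ)
  read y, top A: go to q_2, push A → (q_2, ε, ABAZ)
All input consumed; M is in state q_2.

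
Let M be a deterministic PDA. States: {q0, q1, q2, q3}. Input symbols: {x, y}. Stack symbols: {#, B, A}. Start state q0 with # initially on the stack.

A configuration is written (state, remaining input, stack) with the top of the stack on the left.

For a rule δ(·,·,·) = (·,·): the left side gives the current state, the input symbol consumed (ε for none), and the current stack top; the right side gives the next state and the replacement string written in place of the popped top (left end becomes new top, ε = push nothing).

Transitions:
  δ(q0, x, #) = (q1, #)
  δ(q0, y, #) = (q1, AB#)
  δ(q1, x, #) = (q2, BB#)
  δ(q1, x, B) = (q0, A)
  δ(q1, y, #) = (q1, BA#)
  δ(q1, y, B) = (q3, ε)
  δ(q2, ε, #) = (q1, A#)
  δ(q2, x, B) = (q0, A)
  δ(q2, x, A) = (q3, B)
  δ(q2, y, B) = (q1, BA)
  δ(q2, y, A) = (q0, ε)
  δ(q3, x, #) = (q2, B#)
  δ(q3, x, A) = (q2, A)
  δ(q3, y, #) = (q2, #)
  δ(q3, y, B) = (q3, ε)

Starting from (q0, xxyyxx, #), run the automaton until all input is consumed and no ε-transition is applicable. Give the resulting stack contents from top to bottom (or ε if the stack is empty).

BB#

(q0, xxyyxx, #) ⊢ (q1, xyyxx, #) ⊢ (q2, yyxx, BB#) ⊢ (q1, yxx, BAB#) ⊢ (q3, xx, AB#) ⊢ (q2, x, AB#) ⊢ (q3, ε, BB#)
All input consumed in state q3 with stack BB#.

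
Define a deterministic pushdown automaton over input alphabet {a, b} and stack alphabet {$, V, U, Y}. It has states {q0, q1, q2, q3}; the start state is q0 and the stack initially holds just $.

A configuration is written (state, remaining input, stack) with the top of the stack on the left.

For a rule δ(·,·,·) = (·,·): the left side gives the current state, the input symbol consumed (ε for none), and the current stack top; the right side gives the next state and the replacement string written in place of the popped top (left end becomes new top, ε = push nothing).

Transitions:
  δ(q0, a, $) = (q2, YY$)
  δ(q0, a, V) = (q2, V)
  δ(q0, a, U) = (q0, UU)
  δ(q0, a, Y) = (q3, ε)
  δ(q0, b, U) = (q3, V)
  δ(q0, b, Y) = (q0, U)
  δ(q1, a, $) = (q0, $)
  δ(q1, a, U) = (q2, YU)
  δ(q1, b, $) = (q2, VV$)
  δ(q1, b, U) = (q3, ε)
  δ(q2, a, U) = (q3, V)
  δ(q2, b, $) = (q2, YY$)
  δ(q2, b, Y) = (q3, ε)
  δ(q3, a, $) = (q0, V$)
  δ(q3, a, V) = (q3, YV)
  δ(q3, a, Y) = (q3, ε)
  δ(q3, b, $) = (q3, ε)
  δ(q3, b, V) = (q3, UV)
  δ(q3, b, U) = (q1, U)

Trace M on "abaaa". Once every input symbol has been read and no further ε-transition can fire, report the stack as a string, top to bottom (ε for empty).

(q0, abaaa, $)
  read a, top $: go to q2, push YY$ → (q2, baaa, YY$)
  read b, top Y: go to q3, push ε → (q3, aaa, Y$)
  read a, top Y: go to q3, push ε → (q3, aa, $)
  read a, top $: go to q0, push V$ → (q0, a, V$)
  read a, top V: go to q2, push V → (q2, ε, V$)
All input consumed in state q2 with stack V$.

V$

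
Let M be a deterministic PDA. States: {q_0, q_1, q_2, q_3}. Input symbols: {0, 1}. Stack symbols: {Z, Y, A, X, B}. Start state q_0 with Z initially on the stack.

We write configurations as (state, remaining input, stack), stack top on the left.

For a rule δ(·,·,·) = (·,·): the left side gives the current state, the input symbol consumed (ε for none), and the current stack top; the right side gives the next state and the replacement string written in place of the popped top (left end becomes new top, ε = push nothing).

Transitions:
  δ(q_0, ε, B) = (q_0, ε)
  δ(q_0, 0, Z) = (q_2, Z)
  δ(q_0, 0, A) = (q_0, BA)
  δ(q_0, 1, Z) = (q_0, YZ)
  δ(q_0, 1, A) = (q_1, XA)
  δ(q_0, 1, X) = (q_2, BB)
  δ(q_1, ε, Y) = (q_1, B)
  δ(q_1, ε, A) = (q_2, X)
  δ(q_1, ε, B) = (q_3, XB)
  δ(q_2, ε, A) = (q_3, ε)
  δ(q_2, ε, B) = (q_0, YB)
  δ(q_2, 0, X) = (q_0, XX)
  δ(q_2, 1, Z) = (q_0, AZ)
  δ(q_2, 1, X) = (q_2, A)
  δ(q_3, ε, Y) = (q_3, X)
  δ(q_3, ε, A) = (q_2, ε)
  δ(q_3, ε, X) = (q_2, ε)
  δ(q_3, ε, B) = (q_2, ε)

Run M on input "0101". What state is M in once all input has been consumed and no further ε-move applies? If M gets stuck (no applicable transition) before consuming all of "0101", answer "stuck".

(q_0, 0101, Z)
  read 0, top Z: go to q_2, push Z → (q_2, 101, Z)
  read 1, top Z: go to q_0, push AZ → (q_0, 01, AZ)
  read 0, top A: go to q_0, push BA → (q_0, 1, BAZ)
  ε-move, top B: go to q_0, push ε → (q_0, 1, AZ)
  read 1, top A: go to q_1, push XA → (q_1, ε, XAZ)
All input consumed; M is in state q_1.

q_1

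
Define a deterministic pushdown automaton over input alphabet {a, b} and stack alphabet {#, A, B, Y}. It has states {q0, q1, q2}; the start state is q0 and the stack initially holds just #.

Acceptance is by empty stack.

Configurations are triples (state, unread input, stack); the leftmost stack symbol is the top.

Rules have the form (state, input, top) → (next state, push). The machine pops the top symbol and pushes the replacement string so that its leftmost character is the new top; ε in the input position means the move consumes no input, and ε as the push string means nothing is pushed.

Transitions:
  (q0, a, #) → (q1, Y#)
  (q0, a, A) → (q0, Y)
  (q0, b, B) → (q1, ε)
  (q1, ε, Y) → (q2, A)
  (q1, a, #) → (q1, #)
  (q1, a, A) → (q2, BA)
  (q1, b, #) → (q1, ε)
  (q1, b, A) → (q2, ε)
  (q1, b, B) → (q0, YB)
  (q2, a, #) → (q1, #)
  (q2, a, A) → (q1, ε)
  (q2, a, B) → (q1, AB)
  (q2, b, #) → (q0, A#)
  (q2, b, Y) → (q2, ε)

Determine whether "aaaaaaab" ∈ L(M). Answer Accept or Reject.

Accept

(q0, aaaaaaab, #) ⊢ (q1, aaaaaab, Y#) ⊢ (q2, aaaaaab, A#) ⊢ (q1, aaaaab, #) ⊢ (q1, aaaab, #) ⊢ (q1, aaab, #) ⊢ (q1, aab, #) ⊢ (q1, ab, #) ⊢ (q1, b, #) ⊢ (q1, ε, ε)
All input consumed and the stack is empty.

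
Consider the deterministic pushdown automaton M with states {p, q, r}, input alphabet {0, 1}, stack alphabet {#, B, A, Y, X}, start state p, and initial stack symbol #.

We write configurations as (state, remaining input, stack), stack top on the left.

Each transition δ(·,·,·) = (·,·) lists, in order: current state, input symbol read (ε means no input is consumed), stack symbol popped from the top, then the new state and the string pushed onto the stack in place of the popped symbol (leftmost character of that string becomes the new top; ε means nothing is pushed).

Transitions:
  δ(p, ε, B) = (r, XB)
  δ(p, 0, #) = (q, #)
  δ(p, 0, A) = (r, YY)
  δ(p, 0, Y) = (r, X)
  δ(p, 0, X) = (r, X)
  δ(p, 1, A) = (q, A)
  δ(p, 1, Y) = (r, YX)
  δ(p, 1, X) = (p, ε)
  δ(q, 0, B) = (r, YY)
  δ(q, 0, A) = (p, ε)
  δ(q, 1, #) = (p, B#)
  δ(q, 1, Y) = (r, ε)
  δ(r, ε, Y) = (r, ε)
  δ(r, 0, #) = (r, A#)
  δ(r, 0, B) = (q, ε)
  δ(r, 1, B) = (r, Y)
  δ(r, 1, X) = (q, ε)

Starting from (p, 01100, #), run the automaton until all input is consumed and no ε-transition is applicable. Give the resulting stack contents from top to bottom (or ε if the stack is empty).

A#

(p, 01100, #) ⊢ (q, 1100, #) ⊢ (p, 100, B#) ⊢ (r, 100, XB#) ⊢ (q, 00, B#) ⊢ (r, 0, YY#) ⊢ (r, 0, Y#) ⊢ (r, 0, #) ⊢ (r, ε, A#)
All input consumed in state r with stack A#.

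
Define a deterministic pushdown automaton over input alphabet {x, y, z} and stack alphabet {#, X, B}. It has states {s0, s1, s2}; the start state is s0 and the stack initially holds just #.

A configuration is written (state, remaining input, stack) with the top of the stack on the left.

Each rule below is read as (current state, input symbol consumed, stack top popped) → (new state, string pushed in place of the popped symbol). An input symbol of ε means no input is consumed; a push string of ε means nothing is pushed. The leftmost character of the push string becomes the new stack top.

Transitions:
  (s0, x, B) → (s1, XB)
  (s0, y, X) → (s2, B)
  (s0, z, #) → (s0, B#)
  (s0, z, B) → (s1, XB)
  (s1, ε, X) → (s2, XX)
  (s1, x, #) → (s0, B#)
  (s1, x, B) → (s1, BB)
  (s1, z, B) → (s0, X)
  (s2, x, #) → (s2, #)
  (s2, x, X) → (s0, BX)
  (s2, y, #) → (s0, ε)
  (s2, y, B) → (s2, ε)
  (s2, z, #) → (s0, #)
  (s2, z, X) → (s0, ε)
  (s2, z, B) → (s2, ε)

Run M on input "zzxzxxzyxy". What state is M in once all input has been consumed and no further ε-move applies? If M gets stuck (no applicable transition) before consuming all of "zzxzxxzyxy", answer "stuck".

stuck

(s0, zzxzxxzyxy, #) ⊢ (s0, zxzxxzyxy, B#) ⊢ (s1, xzxxzyxy, XB#) ⊢ (s2, xzxxzyxy, XXB#) ⊢ (s0, zxxzyxy, BXXB#) ⊢ (s1, xxzyxy, XBXXB#) ⊢ (s2, xxzyxy, XXBXXB#) ⊢ (s0, xzyxy, BXXBXXB#) ⊢ (s1, zyxy, XBXXBXXB#) ⊢ (s2, zyxy, XXBXXBXXB#) ⊢ (s0, yxy, XBXXBXXB#) ⊢ (s2, xy, BBXXBXXB#)
No transition for (s2, x, top B); M blocks with input xy remaining.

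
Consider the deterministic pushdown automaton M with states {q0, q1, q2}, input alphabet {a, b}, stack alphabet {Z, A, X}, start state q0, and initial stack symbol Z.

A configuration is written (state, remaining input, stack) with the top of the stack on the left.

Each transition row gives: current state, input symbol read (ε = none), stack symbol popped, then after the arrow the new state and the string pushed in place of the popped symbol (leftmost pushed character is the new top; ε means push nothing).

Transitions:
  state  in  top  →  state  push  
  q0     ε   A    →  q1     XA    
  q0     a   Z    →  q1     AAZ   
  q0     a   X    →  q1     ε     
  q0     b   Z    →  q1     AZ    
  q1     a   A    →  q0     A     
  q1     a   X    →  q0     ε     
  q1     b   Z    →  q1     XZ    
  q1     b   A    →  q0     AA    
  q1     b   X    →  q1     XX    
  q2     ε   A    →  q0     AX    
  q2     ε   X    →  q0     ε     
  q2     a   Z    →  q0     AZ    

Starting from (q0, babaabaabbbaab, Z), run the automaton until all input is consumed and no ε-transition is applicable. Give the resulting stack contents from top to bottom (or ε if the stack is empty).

(q0, babaabaabbbaab, Z)
  read b, top Z: go to q1, push AZ → (q1, abaabaabbbaab, AZ)
  read a, top A: go to q0, push A → (q0, baabaabbbaab, AZ)
  ε-move, top A: go to q1, push XA → (q1, baabaabbbaab, XAZ)
  read b, top X: go to q1, push XX → (q1, aabaabbbaab, XXAZ)
  read a, top X: go to q0, push ε → (q0, abaabbbaab, XAZ)
  read a, top X: go to q1, push ε → (q1, baabbbaab, AZ)
  read b, top A: go to q0, push AA → (q0, aabbbaab, AAZ)
  ε-move, top A: go to q1, push XA → (q1, aabbbaab, XAAZ)
  read a, top X: go to q0, push ε → (q0, abbbaab, AAZ)
  ε-move, top A: go to q1, push XA → (q1, abbbaab, XAAZ)
  read a, top X: go to q0, push ε → (q0, bbbaab, AAZ)
  ε-move, top A: go to q1, push XA → (q1, bbbaab, XAAZ)
  read b, top X: go to q1, push XX → (q1, bbaab, XXAAZ)
  read b, top X: go to q1, push XX → (q1, baab, XXXAAZ)
  read b, top X: go to q1, push XX → (q1, aab, XXXXAAZ)
  read a, top X: go to q0, push ε → (q0, ab, XXXAAZ)
  read a, top X: go to q1, push ε → (q1, b, XXAAZ)
  read b, top X: go to q1, push XX → (q1, ε, XXXAAZ)
All input consumed in state q1 with stack XXXAAZ.

XXXAAZ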